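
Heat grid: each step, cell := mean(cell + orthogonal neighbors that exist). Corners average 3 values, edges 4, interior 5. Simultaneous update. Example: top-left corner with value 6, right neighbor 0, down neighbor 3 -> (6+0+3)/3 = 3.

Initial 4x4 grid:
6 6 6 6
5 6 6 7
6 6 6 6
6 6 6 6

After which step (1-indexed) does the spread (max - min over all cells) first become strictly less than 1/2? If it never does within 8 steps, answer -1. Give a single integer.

Answer: 3

Derivation:
Step 1: max=19/3, min=17/3, spread=2/3
Step 2: max=751/120, min=689/120, spread=31/60
Step 3: max=6691/1080, min=6269/1080, spread=211/540
  -> spread < 1/2 first at step 3
Step 4: max=663871/108000, min=632129/108000, spread=15871/54000
Step 5: max=5947891/972000, min=5716109/972000, spread=115891/486000
Step 6: max=592432711/97200000, min=573967289/97200000, spread=9232711/48600000
Step 7: max=5315959531/874800000, min=5181640469/874800000, spread=67159531/437400000
Step 8: max=530500197151/87480000000, min=519259802849/87480000000, spread=5620197151/43740000000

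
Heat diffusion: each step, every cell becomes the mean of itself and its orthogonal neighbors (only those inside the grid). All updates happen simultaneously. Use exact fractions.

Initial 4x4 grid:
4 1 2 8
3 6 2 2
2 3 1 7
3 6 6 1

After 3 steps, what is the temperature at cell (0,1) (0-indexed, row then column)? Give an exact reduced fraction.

Step 1: cell (0,1) = 13/4
Step 2: cell (0,1) = 73/24
Step 3: cell (0,1) = 11501/3600
Full grid after step 3:
  335/108 11501/3600 4139/1200 18/5
  11651/3600 49/15 1677/500 4499/1200
  12287/3600 10367/3000 11021/3000 2593/720
  3923/1080 1699/450 667/180 4229/1080

Answer: 11501/3600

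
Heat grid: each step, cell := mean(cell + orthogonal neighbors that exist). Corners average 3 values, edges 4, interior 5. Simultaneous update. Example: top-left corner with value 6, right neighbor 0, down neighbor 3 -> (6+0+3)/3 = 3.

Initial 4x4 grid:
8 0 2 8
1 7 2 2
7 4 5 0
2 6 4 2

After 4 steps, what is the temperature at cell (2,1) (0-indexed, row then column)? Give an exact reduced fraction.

Step 1: cell (2,1) = 29/5
Step 2: cell (2,1) = 191/50
Step 3: cell (2,1) = 4363/1000
Step 4: cell (2,1) = 117317/30000
Full grid after step 4:
  43597/10800 265379/72000 10331/2880 35329/10800
  288659/72000 120031/30000 102139/30000 47551/14400
  316579/72000 117317/30000 108529/30000 222443/72000
  46271/10800 300559/72000 250223/72000 34819/10800

Answer: 117317/30000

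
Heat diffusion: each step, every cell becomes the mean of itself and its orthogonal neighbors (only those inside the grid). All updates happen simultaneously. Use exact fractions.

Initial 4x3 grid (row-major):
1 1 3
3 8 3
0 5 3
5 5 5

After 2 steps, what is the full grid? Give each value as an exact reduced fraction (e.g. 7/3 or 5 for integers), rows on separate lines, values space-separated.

Answer: 95/36 45/16 59/18
143/48 187/50 175/48
827/240 409/100 1007/240
139/36 253/60 40/9

Derivation:
After step 1:
  5/3 13/4 7/3
  3 4 17/4
  13/4 21/5 4
  10/3 5 13/3
After step 2:
  95/36 45/16 59/18
  143/48 187/50 175/48
  827/240 409/100 1007/240
  139/36 253/60 40/9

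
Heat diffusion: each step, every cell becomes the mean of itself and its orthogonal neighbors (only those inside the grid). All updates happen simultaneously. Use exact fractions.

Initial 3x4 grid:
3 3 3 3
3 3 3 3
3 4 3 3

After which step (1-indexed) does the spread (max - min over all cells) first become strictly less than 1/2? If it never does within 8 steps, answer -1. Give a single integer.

Step 1: max=10/3, min=3, spread=1/3
  -> spread < 1/2 first at step 1
Step 2: max=391/120, min=3, spread=31/120
Step 3: max=3451/1080, min=3, spread=211/1080
Step 4: max=340897/108000, min=5447/1800, spread=14077/108000
Step 5: max=3056407/972000, min=327683/108000, spread=5363/48600
Step 6: max=91220809/29160000, min=182869/60000, spread=93859/1166400
Step 7: max=5459074481/1749600000, min=296936467/97200000, spread=4568723/69984000
Step 8: max=326708435629/104976000000, min=8929618889/2916000000, spread=8387449/167961600

Answer: 1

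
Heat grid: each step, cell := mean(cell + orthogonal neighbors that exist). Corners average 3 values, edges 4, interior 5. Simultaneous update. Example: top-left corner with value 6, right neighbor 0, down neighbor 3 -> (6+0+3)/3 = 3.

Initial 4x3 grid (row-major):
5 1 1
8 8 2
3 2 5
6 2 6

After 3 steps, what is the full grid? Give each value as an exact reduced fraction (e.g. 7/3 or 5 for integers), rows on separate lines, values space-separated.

Answer: 4751/1080 18853/4800 3541/1080
33667/7200 8097/2000 26567/7200
32017/7200 4231/1000 27917/7200
1835/432 1223/300 1735/432

Derivation:
After step 1:
  14/3 15/4 4/3
  6 21/5 4
  19/4 4 15/4
  11/3 4 13/3
After step 2:
  173/36 279/80 109/36
  1177/240 439/100 797/240
  221/48 207/50 193/48
  149/36 4 145/36
After step 3:
  4751/1080 18853/4800 3541/1080
  33667/7200 8097/2000 26567/7200
  32017/7200 4231/1000 27917/7200
  1835/432 1223/300 1735/432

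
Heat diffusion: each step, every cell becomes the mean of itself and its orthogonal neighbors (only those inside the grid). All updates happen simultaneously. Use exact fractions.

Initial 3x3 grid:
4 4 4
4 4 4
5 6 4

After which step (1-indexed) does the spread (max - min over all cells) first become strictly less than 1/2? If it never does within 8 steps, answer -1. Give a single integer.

Step 1: max=5, min=4, spread=1
Step 2: max=1129/240, min=4, spread=169/240
Step 3: max=827/180, min=4939/1200, spread=1723/3600
  -> spread < 1/2 first at step 3
Step 4: max=16183/3600, min=22487/5400, spread=143/432
Step 5: max=2886103/648000, min=50657/12000, spread=1205/5184
Step 6: max=171607741/38880000, min=82631683/19440000, spread=10151/62208
Step 7: max=1138258903/259200000, min=4988544751/1166400000, spread=85517/746496
Step 8: max=612116072069/139968000000, min=100143222949/23328000000, spread=720431/8957952

Answer: 3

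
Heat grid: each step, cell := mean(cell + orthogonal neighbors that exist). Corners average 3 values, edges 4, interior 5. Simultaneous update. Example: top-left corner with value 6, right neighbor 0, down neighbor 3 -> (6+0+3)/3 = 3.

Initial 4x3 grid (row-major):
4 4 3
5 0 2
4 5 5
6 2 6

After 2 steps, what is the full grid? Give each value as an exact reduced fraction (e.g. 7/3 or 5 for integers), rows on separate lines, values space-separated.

Answer: 31/9 797/240 11/4
947/240 149/50 33/10
309/80 413/100 109/30
55/12 977/240 163/36

Derivation:
After step 1:
  13/3 11/4 3
  13/4 16/5 5/2
  5 16/5 9/2
  4 19/4 13/3
After step 2:
  31/9 797/240 11/4
  947/240 149/50 33/10
  309/80 413/100 109/30
  55/12 977/240 163/36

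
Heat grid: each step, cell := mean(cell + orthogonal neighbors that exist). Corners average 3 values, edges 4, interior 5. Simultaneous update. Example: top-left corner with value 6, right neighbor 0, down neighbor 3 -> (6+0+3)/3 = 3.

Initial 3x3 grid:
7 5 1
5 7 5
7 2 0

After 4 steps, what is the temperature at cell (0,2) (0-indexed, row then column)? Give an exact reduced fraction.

Answer: 550091/129600

Derivation:
Step 1: cell (0,2) = 11/3
Step 2: cell (0,2) = 143/36
Step 3: cell (0,2) = 8833/2160
Step 4: cell (0,2) = 550091/129600
Full grid after step 4:
  331033/64800 1007843/216000 550091/129600
  2139061/432000 1624939/360000 383083/96000
  307933/64800 307031/72000 502291/129600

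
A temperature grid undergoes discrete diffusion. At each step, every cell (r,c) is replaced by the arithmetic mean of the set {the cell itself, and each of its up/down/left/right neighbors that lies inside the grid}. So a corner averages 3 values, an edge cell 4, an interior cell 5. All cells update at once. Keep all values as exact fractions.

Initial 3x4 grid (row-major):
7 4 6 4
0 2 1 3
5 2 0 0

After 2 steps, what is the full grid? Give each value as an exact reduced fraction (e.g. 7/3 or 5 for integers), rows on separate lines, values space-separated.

Answer: 143/36 419/120 457/120 121/36
113/40 147/50 107/50 73/30
97/36 107/60 8/5 5/4

Derivation:
After step 1:
  11/3 19/4 15/4 13/3
  7/2 9/5 12/5 2
  7/3 9/4 3/4 1
After step 2:
  143/36 419/120 457/120 121/36
  113/40 147/50 107/50 73/30
  97/36 107/60 8/5 5/4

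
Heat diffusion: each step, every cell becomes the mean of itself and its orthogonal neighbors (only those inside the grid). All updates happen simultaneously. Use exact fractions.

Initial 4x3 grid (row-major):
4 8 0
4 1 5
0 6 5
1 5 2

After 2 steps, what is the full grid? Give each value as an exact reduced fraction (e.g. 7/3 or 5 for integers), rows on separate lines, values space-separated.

After step 1:
  16/3 13/4 13/3
  9/4 24/5 11/4
  11/4 17/5 9/2
  2 7/2 4
After step 2:
  65/18 1063/240 31/9
  227/60 329/100 983/240
  13/5 379/100 293/80
  11/4 129/40 4

Answer: 65/18 1063/240 31/9
227/60 329/100 983/240
13/5 379/100 293/80
11/4 129/40 4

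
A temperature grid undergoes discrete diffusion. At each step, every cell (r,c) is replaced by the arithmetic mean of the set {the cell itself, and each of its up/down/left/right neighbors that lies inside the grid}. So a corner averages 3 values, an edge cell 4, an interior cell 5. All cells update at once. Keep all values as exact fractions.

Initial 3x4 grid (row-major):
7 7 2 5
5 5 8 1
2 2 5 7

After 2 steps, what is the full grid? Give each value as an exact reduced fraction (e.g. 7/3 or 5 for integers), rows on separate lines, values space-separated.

After step 1:
  19/3 21/4 11/2 8/3
  19/4 27/5 21/5 21/4
  3 7/2 11/2 13/3
After step 2:
  49/9 1349/240 1057/240 161/36
  1169/240 231/50 517/100 329/80
  15/4 87/20 263/60 181/36

Answer: 49/9 1349/240 1057/240 161/36
1169/240 231/50 517/100 329/80
15/4 87/20 263/60 181/36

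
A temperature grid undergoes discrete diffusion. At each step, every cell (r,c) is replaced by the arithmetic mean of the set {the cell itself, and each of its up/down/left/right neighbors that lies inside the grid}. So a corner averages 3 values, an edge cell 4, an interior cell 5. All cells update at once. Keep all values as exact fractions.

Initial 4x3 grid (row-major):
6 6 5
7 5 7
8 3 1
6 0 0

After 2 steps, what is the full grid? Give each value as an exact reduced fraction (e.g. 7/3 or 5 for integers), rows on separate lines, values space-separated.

After step 1:
  19/3 11/2 6
  13/2 28/5 9/2
  6 17/5 11/4
  14/3 9/4 1/3
After step 2:
  55/9 703/120 16/3
  733/120 51/10 377/80
  617/120 4 659/240
  155/36 213/80 16/9

Answer: 55/9 703/120 16/3
733/120 51/10 377/80
617/120 4 659/240
155/36 213/80 16/9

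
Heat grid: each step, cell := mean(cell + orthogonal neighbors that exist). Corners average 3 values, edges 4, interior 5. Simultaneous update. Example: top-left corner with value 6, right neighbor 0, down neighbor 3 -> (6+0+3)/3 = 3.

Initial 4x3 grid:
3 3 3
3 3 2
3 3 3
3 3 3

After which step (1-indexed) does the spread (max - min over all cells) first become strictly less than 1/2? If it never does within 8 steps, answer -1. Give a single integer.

Answer: 1

Derivation:
Step 1: max=3, min=8/3, spread=1/3
  -> spread < 1/2 first at step 1
Step 2: max=3, min=329/120, spread=31/120
Step 3: max=3, min=3029/1080, spread=211/1080
Step 4: max=5353/1800, min=307103/108000, spread=14077/108000
Step 5: max=320317/108000, min=2775593/972000, spread=5363/48600
Step 6: max=177131/60000, min=83739191/29160000, spread=93859/1166400
Step 7: max=286263533/97200000, min=5038525519/1749600000, spread=4568723/69984000
Step 8: max=8566381111/2916000000, min=303147564371/104976000000, spread=8387449/167961600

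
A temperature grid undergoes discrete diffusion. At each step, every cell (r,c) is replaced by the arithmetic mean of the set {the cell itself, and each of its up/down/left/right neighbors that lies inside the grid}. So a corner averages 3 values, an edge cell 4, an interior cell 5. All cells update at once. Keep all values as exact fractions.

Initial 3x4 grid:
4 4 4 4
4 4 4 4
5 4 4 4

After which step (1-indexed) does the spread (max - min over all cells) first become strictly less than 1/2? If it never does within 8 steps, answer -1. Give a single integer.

Step 1: max=13/3, min=4, spread=1/3
  -> spread < 1/2 first at step 1
Step 2: max=77/18, min=4, spread=5/18
Step 3: max=905/216, min=4, spread=41/216
Step 4: max=107897/25920, min=4, spread=4217/25920
Step 5: max=6429949/1555200, min=28879/7200, spread=38417/311040
Step 6: max=384448211/93312000, min=578597/144000, spread=1903471/18662400
Step 7: max=22995869089/5598720000, min=17395759/4320000, spread=18038617/223948800
Step 8: max=1376960982851/335923200000, min=1568126759/388800000, spread=883978523/13436928000

Answer: 1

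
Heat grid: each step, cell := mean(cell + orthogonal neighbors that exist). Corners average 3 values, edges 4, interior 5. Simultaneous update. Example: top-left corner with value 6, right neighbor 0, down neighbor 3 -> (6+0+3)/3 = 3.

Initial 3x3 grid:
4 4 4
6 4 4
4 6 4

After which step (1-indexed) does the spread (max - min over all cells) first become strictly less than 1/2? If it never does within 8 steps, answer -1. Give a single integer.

Step 1: max=16/3, min=4, spread=4/3
Step 2: max=193/40, min=4, spread=33/40
Step 3: max=2597/540, min=191/45, spread=61/108
Step 4: max=151039/32400, min=5761/1350, spread=511/1296
  -> spread < 1/2 first at step 4
Step 5: max=9005933/1944000, min=78401/18000, spread=4309/15552
Step 6: max=533943751/116640000, min=10651237/2430000, spread=36295/186624
Step 7: max=31878770597/6998400000, min=2576935831/583200000, spread=305773/2239488
Step 8: max=1902930670159/419904000000, min=25870575497/5832000000, spread=2575951/26873856

Answer: 4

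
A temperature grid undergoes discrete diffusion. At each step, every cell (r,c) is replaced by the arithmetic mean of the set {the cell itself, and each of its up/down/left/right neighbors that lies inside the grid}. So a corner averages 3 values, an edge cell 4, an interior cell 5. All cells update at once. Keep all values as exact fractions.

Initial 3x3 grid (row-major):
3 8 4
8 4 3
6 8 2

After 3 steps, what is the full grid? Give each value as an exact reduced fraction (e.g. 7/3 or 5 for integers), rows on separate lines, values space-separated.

Answer: 3113/540 72859/14400 73/15
80909/14400 10861/2000 65209/14400
12857/2160 4649/900 10517/2160

Derivation:
After step 1:
  19/3 19/4 5
  21/4 31/5 13/4
  22/3 5 13/3
After step 2:
  49/9 1337/240 13/3
  1507/240 489/100 1127/240
  211/36 343/60 151/36
After step 3:
  3113/540 72859/14400 73/15
  80909/14400 10861/2000 65209/14400
  12857/2160 4649/900 10517/2160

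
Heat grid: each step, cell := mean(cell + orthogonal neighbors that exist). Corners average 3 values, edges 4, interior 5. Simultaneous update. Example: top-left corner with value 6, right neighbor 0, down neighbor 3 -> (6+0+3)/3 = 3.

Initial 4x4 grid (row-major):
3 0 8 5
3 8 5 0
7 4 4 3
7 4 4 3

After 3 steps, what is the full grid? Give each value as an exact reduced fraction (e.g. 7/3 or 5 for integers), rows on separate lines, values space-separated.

Answer: 191/48 10403/2400 5989/1440 112/27
231/50 8659/2000 6473/1500 5479/1440
1471/300 1207/250 24227/6000 25859/7200
947/180 1421/300 1829/450 1501/432

Derivation:
After step 1:
  2 19/4 9/2 13/3
  21/4 4 5 13/4
  21/4 27/5 4 5/2
  6 19/4 15/4 10/3
After step 2:
  4 61/16 223/48 145/36
  33/8 122/25 83/20 181/48
  219/40 117/25 413/100 157/48
  16/3 199/40 95/24 115/36
After step 3:
  191/48 10403/2400 5989/1440 112/27
  231/50 8659/2000 6473/1500 5479/1440
  1471/300 1207/250 24227/6000 25859/7200
  947/180 1421/300 1829/450 1501/432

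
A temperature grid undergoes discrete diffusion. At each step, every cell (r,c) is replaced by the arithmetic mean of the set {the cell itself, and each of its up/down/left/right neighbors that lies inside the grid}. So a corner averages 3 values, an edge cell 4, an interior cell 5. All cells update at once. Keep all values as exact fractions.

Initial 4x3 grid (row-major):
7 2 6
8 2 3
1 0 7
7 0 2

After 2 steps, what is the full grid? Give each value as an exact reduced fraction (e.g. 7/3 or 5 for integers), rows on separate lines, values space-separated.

After step 1:
  17/3 17/4 11/3
  9/2 3 9/2
  4 2 3
  8/3 9/4 3
After step 2:
  173/36 199/48 149/36
  103/24 73/20 85/24
  79/24 57/20 25/8
  107/36 119/48 11/4

Answer: 173/36 199/48 149/36
103/24 73/20 85/24
79/24 57/20 25/8
107/36 119/48 11/4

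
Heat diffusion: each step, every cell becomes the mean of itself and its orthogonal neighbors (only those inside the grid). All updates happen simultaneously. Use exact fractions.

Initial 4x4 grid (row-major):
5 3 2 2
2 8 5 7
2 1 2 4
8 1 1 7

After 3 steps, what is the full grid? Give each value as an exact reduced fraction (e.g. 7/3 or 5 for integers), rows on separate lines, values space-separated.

After step 1:
  10/3 9/2 3 11/3
  17/4 19/5 24/5 9/2
  13/4 14/5 13/5 5
  11/3 11/4 11/4 4
After step 2:
  145/36 439/120 479/120 67/18
  439/120 403/100 187/50 539/120
  419/120 76/25 359/100 161/40
  29/9 359/120 121/40 47/12
After step 3:
  1021/270 14137/3600 13601/3600 2197/540
  13687/3600 2719/750 5953/1500 14381/3600
  12071/3600 5143/1500 871/250 4807/1200
  1747/540 11051/3600 4057/1200 329/90

Answer: 1021/270 14137/3600 13601/3600 2197/540
13687/3600 2719/750 5953/1500 14381/3600
12071/3600 5143/1500 871/250 4807/1200
1747/540 11051/3600 4057/1200 329/90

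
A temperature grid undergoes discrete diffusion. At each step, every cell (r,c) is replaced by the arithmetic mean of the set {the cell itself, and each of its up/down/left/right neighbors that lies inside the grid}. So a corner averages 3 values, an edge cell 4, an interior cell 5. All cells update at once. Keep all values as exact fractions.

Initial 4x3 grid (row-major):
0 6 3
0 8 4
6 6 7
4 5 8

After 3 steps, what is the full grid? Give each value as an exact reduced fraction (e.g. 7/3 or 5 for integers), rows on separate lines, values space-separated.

After step 1:
  2 17/4 13/3
  7/2 24/5 11/2
  4 32/5 25/4
  5 23/4 20/3
After step 2:
  13/4 923/240 169/36
  143/40 489/100 1253/240
  189/40 136/25 1489/240
  59/12 1429/240 56/9
After step 3:
  2561/720 60049/14400 2477/540
  411/100 13783/3000 37817/7200
  5597/1200 2041/375 41557/7200
  3743/720 81119/14400 6617/1080

Answer: 2561/720 60049/14400 2477/540
411/100 13783/3000 37817/7200
5597/1200 2041/375 41557/7200
3743/720 81119/14400 6617/1080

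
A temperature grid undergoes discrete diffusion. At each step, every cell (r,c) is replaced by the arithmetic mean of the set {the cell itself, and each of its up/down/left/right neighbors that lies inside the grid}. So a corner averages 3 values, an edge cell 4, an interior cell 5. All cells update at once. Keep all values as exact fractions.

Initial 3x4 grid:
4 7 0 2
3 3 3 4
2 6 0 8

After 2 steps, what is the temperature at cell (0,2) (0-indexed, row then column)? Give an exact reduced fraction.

Step 1: cell (0,2) = 3
Step 2: cell (0,2) = 21/8
Full grid after step 2:
  67/18 467/120 21/8 37/12
  59/15 313/100 179/50 49/16
  113/36 113/30 13/4 25/6

Answer: 21/8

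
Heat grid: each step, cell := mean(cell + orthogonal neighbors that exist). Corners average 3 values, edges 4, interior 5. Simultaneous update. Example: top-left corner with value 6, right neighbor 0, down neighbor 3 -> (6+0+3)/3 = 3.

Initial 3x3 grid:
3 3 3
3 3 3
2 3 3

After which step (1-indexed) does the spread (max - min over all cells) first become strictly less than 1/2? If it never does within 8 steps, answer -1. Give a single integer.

Answer: 1

Derivation:
Step 1: max=3, min=8/3, spread=1/3
  -> spread < 1/2 first at step 1
Step 2: max=3, min=49/18, spread=5/18
Step 3: max=3, min=607/216, spread=41/216
Step 4: max=1069/360, min=36749/12960, spread=347/2592
Step 5: max=10643/3600, min=2225863/777600, spread=2921/31104
Step 6: max=1270517/432000, min=134139461/46656000, spread=24611/373248
Step 7: max=28503259/9720000, min=8079357967/2799360000, spread=207329/4478976
Step 8: max=1516398401/518400000, min=485854847549/167961600000, spread=1746635/53747712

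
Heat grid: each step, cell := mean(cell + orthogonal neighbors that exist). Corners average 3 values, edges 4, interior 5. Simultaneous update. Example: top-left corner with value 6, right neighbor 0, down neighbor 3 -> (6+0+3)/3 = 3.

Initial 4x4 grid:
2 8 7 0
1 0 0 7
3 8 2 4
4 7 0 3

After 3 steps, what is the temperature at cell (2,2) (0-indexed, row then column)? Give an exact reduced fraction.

Answer: 9937/3000

Derivation:
Step 1: cell (2,2) = 14/5
Step 2: cell (2,2) = 17/5
Step 3: cell (2,2) = 9937/3000
Full grid after step 3:
  3617/1080 1591/450 3293/900 8167/2160
  11783/3600 10289/3000 4193/1200 24349/7200
  13451/3600 21727/6000 9937/3000 4729/1440
  1745/432 28057/7200 4981/1440 3349/1080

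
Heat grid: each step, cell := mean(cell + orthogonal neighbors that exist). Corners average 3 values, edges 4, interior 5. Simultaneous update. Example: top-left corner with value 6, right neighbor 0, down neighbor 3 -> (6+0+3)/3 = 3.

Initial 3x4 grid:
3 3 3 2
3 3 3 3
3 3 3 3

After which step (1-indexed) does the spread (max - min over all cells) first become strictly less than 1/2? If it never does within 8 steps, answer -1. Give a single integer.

Answer: 1

Derivation:
Step 1: max=3, min=8/3, spread=1/3
  -> spread < 1/2 first at step 1
Step 2: max=3, min=49/18, spread=5/18
Step 3: max=3, min=607/216, spread=41/216
Step 4: max=3, min=73543/25920, spread=4217/25920
Step 5: max=21521/7200, min=4456451/1555200, spread=38417/311040
Step 6: max=429403/144000, min=268735789/93312000, spread=1903471/18662400
Step 7: max=12844241/4320000, min=16195170911/5598720000, spread=18038617/223948800
Step 8: max=1153473241/388800000, min=974501417149/335923200000, spread=883978523/13436928000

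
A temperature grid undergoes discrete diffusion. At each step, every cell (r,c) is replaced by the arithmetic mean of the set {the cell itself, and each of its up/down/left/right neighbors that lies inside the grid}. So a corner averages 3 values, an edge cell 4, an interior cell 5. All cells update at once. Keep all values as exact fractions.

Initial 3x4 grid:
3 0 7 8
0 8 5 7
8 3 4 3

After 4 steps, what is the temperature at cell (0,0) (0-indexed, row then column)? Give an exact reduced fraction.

Answer: 56377/14400

Derivation:
Step 1: cell (0,0) = 1
Step 2: cell (0,0) = 41/12
Step 3: cell (0,0) = 2399/720
Step 4: cell (0,0) = 56377/14400
Full grid after step 4:
  56377/14400 150893/36000 555979/108000 704233/129600
  3333037/864000 1618223/360000 585941/120000 524893/96000
  549893/129600 470429/108000 538229/108000 661733/129600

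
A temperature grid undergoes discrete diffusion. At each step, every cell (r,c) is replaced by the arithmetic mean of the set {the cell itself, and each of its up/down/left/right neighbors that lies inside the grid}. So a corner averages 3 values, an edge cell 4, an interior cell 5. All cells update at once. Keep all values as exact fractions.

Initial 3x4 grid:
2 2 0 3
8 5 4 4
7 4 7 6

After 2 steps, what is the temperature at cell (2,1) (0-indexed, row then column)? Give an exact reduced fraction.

Step 1: cell (2,1) = 23/4
Step 2: cell (2,1) = 329/60
Full grid after step 2:
  47/12 131/40 65/24 53/18
  613/120 221/50 407/100 65/16
  211/36 329/60 31/6 91/18

Answer: 329/60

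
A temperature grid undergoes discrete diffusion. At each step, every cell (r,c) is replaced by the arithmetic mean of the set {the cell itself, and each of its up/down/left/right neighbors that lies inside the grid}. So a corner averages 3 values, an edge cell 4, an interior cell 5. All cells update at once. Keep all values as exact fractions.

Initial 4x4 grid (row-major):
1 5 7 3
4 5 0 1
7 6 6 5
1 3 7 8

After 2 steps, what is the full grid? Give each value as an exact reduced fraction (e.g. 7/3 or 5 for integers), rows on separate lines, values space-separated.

After step 1:
  10/3 9/2 15/4 11/3
  17/4 4 19/5 9/4
  9/2 27/5 24/5 5
  11/3 17/4 6 20/3
After step 2:
  145/36 187/48 943/240 29/9
  193/48 439/100 93/25 883/240
  1069/240 459/100 5 1123/240
  149/36 1159/240 1303/240 53/9

Answer: 145/36 187/48 943/240 29/9
193/48 439/100 93/25 883/240
1069/240 459/100 5 1123/240
149/36 1159/240 1303/240 53/9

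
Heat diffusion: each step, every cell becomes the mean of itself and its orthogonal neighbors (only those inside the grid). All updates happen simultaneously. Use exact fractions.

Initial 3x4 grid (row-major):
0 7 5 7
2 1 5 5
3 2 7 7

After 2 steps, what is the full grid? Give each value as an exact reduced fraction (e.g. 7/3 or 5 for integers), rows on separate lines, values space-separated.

After step 1:
  3 13/4 6 17/3
  3/2 17/5 23/5 6
  7/3 13/4 21/4 19/3
After step 2:
  31/12 313/80 1171/240 53/9
  307/120 16/5 101/20 113/20
  85/36 427/120 583/120 211/36

Answer: 31/12 313/80 1171/240 53/9
307/120 16/5 101/20 113/20
85/36 427/120 583/120 211/36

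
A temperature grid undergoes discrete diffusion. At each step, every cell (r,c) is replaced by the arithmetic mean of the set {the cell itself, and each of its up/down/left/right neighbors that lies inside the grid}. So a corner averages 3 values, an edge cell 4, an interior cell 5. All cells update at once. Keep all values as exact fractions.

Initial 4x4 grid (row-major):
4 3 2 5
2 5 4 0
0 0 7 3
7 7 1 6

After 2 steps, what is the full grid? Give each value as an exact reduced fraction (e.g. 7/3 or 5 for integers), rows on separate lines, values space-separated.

Answer: 37/12 16/5 97/30 53/18
27/10 329/100 159/50 97/30
101/30 78/25 393/100 10/3
32/9 131/30 23/6 151/36

Derivation:
After step 1:
  3 7/2 7/2 7/3
  11/4 14/5 18/5 3
  9/4 19/5 3 4
  14/3 15/4 21/4 10/3
After step 2:
  37/12 16/5 97/30 53/18
  27/10 329/100 159/50 97/30
  101/30 78/25 393/100 10/3
  32/9 131/30 23/6 151/36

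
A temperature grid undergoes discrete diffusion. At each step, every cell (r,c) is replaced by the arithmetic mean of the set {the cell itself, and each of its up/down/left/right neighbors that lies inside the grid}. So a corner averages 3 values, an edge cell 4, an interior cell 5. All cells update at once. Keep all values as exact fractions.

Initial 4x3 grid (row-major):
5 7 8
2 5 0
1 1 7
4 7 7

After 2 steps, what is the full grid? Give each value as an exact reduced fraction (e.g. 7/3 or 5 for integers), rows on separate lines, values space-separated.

Answer: 85/18 227/48 65/12
155/48 217/50 67/16
269/80 177/50 399/80
43/12 399/80 31/6

Derivation:
After step 1:
  14/3 25/4 5
  13/4 3 5
  2 21/5 15/4
  4 19/4 7
After step 2:
  85/18 227/48 65/12
  155/48 217/50 67/16
  269/80 177/50 399/80
  43/12 399/80 31/6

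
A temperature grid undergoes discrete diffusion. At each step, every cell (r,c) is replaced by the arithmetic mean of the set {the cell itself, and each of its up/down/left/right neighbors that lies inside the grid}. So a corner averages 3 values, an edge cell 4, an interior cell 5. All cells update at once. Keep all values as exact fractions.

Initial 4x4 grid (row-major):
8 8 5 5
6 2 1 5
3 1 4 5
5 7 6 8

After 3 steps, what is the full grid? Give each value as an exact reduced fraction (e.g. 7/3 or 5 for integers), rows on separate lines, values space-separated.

Answer: 2909/540 18187/3600 5549/1200 827/180
17287/3600 3301/750 108/25 5309/1200
5209/1200 857/200 2639/600 17731/3600
181/40 2747/600 9203/1800 5767/1080

Derivation:
After step 1:
  22/3 23/4 19/4 5
  19/4 18/5 17/5 4
  15/4 17/5 17/5 11/2
  5 19/4 25/4 19/3
After step 2:
  107/18 643/120 189/40 55/12
  583/120 209/50 383/100 179/40
  169/40 189/50 439/100 577/120
  9/2 97/20 311/60 217/36
After step 3:
  2909/540 18187/3600 5549/1200 827/180
  17287/3600 3301/750 108/25 5309/1200
  5209/1200 857/200 2639/600 17731/3600
  181/40 2747/600 9203/1800 5767/1080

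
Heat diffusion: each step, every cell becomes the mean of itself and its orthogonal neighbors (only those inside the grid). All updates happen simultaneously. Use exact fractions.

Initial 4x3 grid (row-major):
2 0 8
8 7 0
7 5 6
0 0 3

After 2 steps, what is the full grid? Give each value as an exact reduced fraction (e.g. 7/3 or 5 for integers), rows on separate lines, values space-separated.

After step 1:
  10/3 17/4 8/3
  6 4 21/4
  5 5 7/2
  7/3 2 3
After step 2:
  163/36 57/16 73/18
  55/12 49/10 185/48
  55/12 39/10 67/16
  28/9 37/12 17/6

Answer: 163/36 57/16 73/18
55/12 49/10 185/48
55/12 39/10 67/16
28/9 37/12 17/6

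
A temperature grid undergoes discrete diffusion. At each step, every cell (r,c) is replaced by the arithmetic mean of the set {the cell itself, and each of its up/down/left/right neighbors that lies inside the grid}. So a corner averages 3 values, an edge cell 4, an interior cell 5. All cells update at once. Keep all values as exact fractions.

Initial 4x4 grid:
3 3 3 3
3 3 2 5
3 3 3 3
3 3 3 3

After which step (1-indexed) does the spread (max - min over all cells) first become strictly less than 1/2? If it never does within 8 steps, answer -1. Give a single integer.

Step 1: max=11/3, min=11/4, spread=11/12
Step 2: max=817/240, min=231/80, spread=31/60
Step 3: max=3521/1080, min=5887/2000, spread=17101/54000
  -> spread < 1/2 first at step 3
Step 4: max=689413/216000, min=35533/12000, spread=49819/216000
Step 5: max=3068279/972000, min=643051/216000, spread=349099/1944000
Step 6: max=608010487/194400000, min=16121653/5400000, spread=27630979/194400000
Step 7: max=2723964341/874800000, min=323344939/108000000, spread=1048703351/8748000000
Step 8: max=81335246669/26244000000, min=486458689/162000000, spread=2528939051/26244000000

Answer: 3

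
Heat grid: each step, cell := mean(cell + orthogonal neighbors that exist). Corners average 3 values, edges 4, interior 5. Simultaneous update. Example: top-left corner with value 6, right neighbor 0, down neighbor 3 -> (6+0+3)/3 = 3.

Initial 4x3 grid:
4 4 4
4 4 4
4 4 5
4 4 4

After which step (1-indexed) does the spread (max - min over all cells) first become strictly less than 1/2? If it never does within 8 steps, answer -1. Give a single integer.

Step 1: max=13/3, min=4, spread=1/3
  -> spread < 1/2 first at step 1
Step 2: max=511/120, min=4, spread=31/120
Step 3: max=4531/1080, min=4, spread=211/1080
Step 4: max=448897/108000, min=7247/1800, spread=14077/108000
Step 5: max=4028407/972000, min=435683/108000, spread=5363/48600
Step 6: max=120380809/29160000, min=242869/60000, spread=93859/1166400
Step 7: max=7208674481/1749600000, min=394136467/97200000, spread=4568723/69984000
Step 8: max=431684435629/104976000000, min=11845618889/2916000000, spread=8387449/167961600

Answer: 1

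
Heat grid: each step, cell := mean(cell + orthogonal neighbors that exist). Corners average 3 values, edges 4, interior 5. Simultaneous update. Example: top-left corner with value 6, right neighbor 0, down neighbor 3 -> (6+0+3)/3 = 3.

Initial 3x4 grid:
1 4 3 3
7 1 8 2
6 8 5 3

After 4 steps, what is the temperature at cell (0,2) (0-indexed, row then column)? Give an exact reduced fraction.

Answer: 820603/216000

Derivation:
Step 1: cell (0,2) = 9/2
Step 2: cell (0,2) = 793/240
Step 3: cell (0,2) = 28609/7200
Step 4: cell (0,2) = 820603/216000
Full grid after step 4:
  177241/43200 99787/24000 820603/216000 249799/64800
  1354079/288000 525511/120000 261643/60000 283741/72000
  70997/14400 180493/36000 486739/108000 142087/32400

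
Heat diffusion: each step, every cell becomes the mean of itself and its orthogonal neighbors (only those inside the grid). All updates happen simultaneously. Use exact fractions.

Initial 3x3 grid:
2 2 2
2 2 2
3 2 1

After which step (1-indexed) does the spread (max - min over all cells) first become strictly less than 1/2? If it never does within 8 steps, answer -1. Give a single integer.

Answer: 2

Derivation:
Step 1: max=7/3, min=5/3, spread=2/3
Step 2: max=79/36, min=65/36, spread=7/18
  -> spread < 1/2 first at step 2
Step 3: max=913/432, min=815/432, spread=49/216
Step 4: max=14335/6912, min=13313/6912, spread=511/3456
Step 5: max=170197/82944, min=161579/82944, spread=4309/41472
Step 6: max=2026951/995328, min=1954361/995328, spread=36295/497664
Step 7: max=24193645/11943936, min=23582099/11943936, spread=305773/5971968
Step 8: max=289230415/143327232, min=284078513/143327232, spread=2575951/71663616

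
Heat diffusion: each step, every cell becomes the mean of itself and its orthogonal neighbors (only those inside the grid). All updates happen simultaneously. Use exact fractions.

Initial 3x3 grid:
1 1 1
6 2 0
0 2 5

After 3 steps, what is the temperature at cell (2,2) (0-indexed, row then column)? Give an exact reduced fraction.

Answer: 4577/2160

Derivation:
Step 1: cell (2,2) = 7/3
Step 2: cell (2,2) = 79/36
Step 3: cell (2,2) = 4577/2160
Full grid after step 3:
  2231/1080 25369/14400 3457/2160
  31969/14400 12353/6000 729/400
  2591/1080 10723/4800 4577/2160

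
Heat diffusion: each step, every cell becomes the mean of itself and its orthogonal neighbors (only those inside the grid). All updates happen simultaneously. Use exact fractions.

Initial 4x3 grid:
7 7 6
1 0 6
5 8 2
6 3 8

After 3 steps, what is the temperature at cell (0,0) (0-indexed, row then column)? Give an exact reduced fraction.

Step 1: cell (0,0) = 5
Step 2: cell (0,0) = 53/12
Step 3: cell (0,0) = 1121/240
Full grid after step 3:
  1121/240 3329/720 5467/1080
  2029/480 5677/1200 206/45
  6803/1440 111/25 3599/720
  5093/1080 4943/960 10511/2160

Answer: 1121/240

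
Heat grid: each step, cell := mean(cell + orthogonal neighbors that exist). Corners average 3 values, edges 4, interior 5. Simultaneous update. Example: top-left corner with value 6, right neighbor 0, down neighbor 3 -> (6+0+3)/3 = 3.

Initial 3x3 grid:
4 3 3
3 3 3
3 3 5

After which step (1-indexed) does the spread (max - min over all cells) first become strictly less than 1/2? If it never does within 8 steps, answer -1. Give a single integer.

Step 1: max=11/3, min=3, spread=2/3
Step 2: max=32/9, min=151/48, spread=59/144
  -> spread < 1/2 first at step 2
Step 3: max=365/108, min=689/216, spread=41/216
Step 4: max=21769/6480, min=557167/172800, spread=70019/518400
Step 5: max=1290293/388800, min=2507561/777600, spread=2921/31104
Step 6: max=77188621/23328000, min=151300867/46656000, spread=24611/373248
Step 7: max=4612332737/1399680000, min=9095084849/2799360000, spread=207329/4478976
Step 8: max=276258211489/83980800000, min=547058188603/167961600000, spread=1746635/53747712

Answer: 2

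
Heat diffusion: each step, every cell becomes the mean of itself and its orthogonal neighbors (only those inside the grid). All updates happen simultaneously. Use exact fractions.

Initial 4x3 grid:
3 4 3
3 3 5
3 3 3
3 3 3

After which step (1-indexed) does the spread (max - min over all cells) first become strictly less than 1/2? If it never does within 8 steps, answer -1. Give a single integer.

Step 1: max=4, min=3, spread=1
Step 2: max=73/20, min=3, spread=13/20
Step 3: max=2587/720, min=3, spread=427/720
Step 4: max=50063/14400, min=307/100, spread=1171/2880
  -> spread < 1/2 first at step 4
Step 5: max=8930111/2592000, min=55649/18000, spread=183331/518400
Step 6: max=528398189/155520000, min=3381431/1080000, spread=331777/1244160
Step 7: max=3497333039/1036800000, min=4255423/1350000, spread=9166727/41472000
Step 8: max=1874873178709/559872000000, min=12343430761/3888000000, spread=779353193/4478976000

Answer: 4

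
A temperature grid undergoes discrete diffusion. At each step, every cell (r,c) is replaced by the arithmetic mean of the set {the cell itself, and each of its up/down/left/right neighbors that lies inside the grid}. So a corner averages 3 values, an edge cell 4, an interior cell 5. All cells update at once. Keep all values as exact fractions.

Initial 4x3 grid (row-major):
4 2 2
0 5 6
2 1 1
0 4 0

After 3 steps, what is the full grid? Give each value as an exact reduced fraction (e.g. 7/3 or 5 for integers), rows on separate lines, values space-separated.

After step 1:
  2 13/4 10/3
  11/4 14/5 7/2
  3/4 13/5 2
  2 5/4 5/3
After step 2:
  8/3 683/240 121/36
  83/40 149/50 349/120
  81/40 47/25 293/120
  4/3 451/240 59/36
After step 3:
  607/240 42673/14400 6563/2160
  731/300 15227/6000 5261/1800
  1097/600 13447/6000 3991/1800
  419/240 24233/14400 4291/2160

Answer: 607/240 42673/14400 6563/2160
731/300 15227/6000 5261/1800
1097/600 13447/6000 3991/1800
419/240 24233/14400 4291/2160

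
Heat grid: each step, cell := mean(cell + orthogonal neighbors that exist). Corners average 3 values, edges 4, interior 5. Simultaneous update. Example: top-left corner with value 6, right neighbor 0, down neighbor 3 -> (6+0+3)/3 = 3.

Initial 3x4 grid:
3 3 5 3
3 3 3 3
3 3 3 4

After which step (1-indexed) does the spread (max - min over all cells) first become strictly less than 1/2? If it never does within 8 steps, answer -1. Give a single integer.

Answer: 3

Derivation:
Step 1: max=11/3, min=3, spread=2/3
Step 2: max=211/60, min=3, spread=31/60
Step 3: max=7489/2160, min=145/48, spread=241/540
  -> spread < 1/2 first at step 3
Step 4: max=440963/129600, min=22151/7200, spread=8449/25920
Step 5: max=26262757/7776000, min=669977/216000, spread=428717/1555200
Step 6: max=1561186943/466560000, min=20297819/6480000, spread=3989759/18662400
Step 7: max=93139228837/27993600000, min=612611273/194400000, spread=196928221/1119744000
Step 8: max=5558476854383/1679616000000, min=18481533191/5832000000, spread=1886362363/13436928000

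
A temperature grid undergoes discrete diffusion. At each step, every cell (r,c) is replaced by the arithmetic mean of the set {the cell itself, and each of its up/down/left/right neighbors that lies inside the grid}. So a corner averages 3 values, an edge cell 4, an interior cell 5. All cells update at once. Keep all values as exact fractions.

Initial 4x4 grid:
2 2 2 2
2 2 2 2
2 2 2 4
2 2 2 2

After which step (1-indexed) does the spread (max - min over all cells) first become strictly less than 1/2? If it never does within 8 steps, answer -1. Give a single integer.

Step 1: max=8/3, min=2, spread=2/3
Step 2: max=151/60, min=2, spread=31/60
Step 3: max=1291/540, min=2, spread=211/540
  -> spread < 1/2 first at step 3
Step 4: max=124843/54000, min=2, spread=16843/54000
Step 5: max=1110643/486000, min=9079/4500, spread=130111/486000
Step 6: max=32802367/14580000, min=547159/270000, spread=3255781/14580000
Step 7: max=975153691/437400000, min=551107/270000, spread=82360351/437400000
Step 8: max=28995316891/13122000000, min=99706441/48600000, spread=2074577821/13122000000

Answer: 3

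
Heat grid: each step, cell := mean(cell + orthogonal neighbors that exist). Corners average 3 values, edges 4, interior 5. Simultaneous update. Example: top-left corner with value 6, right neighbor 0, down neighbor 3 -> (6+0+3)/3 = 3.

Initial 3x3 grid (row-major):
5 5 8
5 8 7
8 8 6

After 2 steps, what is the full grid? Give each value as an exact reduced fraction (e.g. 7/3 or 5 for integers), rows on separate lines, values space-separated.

Answer: 6 743/120 245/36
251/40 687/100 1651/240
7 281/40 29/4

Derivation:
After step 1:
  5 13/2 20/3
  13/2 33/5 29/4
  7 15/2 7
After step 2:
  6 743/120 245/36
  251/40 687/100 1651/240
  7 281/40 29/4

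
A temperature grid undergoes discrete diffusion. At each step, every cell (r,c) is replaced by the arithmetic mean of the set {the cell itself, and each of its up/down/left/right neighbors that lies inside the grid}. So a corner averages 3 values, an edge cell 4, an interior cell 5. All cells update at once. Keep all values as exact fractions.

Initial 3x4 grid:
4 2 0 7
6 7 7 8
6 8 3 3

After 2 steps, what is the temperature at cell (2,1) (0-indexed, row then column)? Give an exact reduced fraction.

Step 1: cell (2,1) = 6
Step 2: cell (2,1) = 287/48
Full grid after step 2:
  13/3 69/16 69/16 61/12
  269/48 26/5 53/10 251/48
  221/36 287/48 251/48 97/18

Answer: 287/48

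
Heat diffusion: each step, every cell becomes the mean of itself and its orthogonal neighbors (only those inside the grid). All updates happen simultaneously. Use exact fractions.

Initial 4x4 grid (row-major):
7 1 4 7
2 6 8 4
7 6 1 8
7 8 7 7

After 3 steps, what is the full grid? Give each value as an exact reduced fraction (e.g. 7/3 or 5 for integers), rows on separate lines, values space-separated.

After step 1:
  10/3 9/2 5 5
  11/2 23/5 23/5 27/4
  11/2 28/5 6 5
  22/3 7 23/4 22/3
After step 2:
  40/9 523/120 191/40 67/12
  71/15 124/25 539/100 427/80
  359/60 287/50 539/100 301/48
  119/18 1541/240 313/48 217/36
After step 3:
  4873/1080 4171/900 377/75 3767/720
  18109/3600 15109/3000 10341/2000 13549/2400
  20761/3600 34193/6000 17587/3000 41447/7200
  13691/2160 45527/7200 43847/7200 1355/216

Answer: 4873/1080 4171/900 377/75 3767/720
18109/3600 15109/3000 10341/2000 13549/2400
20761/3600 34193/6000 17587/3000 41447/7200
13691/2160 45527/7200 43847/7200 1355/216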